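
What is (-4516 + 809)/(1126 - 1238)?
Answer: 3707/112 ≈ 33.098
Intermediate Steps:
(-4516 + 809)/(1126 - 1238) = -3707/(-112) = -3707*(-1/112) = 3707/112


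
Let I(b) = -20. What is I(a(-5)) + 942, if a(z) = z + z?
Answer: 922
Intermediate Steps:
a(z) = 2*z
I(a(-5)) + 942 = -20 + 942 = 922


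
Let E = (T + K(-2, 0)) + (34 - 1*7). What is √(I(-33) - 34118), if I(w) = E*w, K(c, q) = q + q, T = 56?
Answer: I*√36857 ≈ 191.98*I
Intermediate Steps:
K(c, q) = 2*q
E = 83 (E = (56 + 2*0) + (34 - 1*7) = (56 + 0) + (34 - 7) = 56 + 27 = 83)
I(w) = 83*w
√(I(-33) - 34118) = √(83*(-33) - 34118) = √(-2739 - 34118) = √(-36857) = I*√36857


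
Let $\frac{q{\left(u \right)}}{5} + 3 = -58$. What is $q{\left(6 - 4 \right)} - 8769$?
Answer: $-9074$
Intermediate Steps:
$q{\left(u \right)} = -305$ ($q{\left(u \right)} = -15 + 5 \left(-58\right) = -15 - 290 = -305$)
$q{\left(6 - 4 \right)} - 8769 = -305 - 8769 = -9074$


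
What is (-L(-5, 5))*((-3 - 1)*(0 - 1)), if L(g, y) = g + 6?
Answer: -4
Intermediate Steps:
L(g, y) = 6 + g
(-L(-5, 5))*((-3 - 1)*(0 - 1)) = (-(6 - 5))*((-3 - 1)*(0 - 1)) = (-1*1)*(-4*(-1)) = -1*4 = -4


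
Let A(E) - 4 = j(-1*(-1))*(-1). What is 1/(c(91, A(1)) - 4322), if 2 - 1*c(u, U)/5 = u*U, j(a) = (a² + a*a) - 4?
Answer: -1/7042 ≈ -0.00014201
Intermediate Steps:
j(a) = -4 + 2*a² (j(a) = (a² + a²) - 4 = 2*a² - 4 = -4 + 2*a²)
A(E) = 6 (A(E) = 4 + (-4 + 2*(-1*(-1))²)*(-1) = 4 + (-4 + 2*1²)*(-1) = 4 + (-4 + 2*1)*(-1) = 4 + (-4 + 2)*(-1) = 4 - 2*(-1) = 4 + 2 = 6)
c(u, U) = 10 - 5*U*u (c(u, U) = 10 - 5*u*U = 10 - 5*U*u)
1/(c(91, A(1)) - 4322) = 1/((10 - 5*6*91) - 4322) = 1/((10 - 2730) - 4322) = 1/(-2720 - 4322) = 1/(-7042) = -1/7042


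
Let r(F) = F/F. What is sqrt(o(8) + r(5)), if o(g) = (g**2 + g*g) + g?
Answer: sqrt(137) ≈ 11.705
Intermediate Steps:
r(F) = 1
o(g) = g + 2*g**2 (o(g) = (g**2 + g**2) + g = 2*g**2 + g = g + 2*g**2)
sqrt(o(8) + r(5)) = sqrt(8*(1 + 2*8) + 1) = sqrt(8*(1 + 16) + 1) = sqrt(8*17 + 1) = sqrt(136 + 1) = sqrt(137)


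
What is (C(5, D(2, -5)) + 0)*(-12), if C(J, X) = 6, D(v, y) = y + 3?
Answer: -72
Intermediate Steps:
D(v, y) = 3 + y
(C(5, D(2, -5)) + 0)*(-12) = (6 + 0)*(-12) = 6*(-12) = -72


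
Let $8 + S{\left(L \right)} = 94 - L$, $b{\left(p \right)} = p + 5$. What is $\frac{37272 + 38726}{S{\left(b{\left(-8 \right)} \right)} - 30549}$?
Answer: $- \frac{37999}{15230} \approx -2.495$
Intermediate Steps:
$b{\left(p \right)} = 5 + p$
$S{\left(L \right)} = 86 - L$ ($S{\left(L \right)} = -8 - \left(-94 + L\right) = 86 - L$)
$\frac{37272 + 38726}{S{\left(b{\left(-8 \right)} \right)} - 30549} = \frac{37272 + 38726}{\left(86 - \left(5 - 8\right)\right) - 30549} = \frac{75998}{\left(86 - -3\right) - 30549} = \frac{75998}{\left(86 + 3\right) - 30549} = \frac{75998}{89 - 30549} = \frac{75998}{-30460} = 75998 \left(- \frac{1}{30460}\right) = - \frac{37999}{15230}$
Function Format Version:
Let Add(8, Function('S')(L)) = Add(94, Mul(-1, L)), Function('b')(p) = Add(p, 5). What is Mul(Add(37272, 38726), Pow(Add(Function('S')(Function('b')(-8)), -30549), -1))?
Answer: Rational(-37999, 15230) ≈ -2.4950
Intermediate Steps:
Function('b')(p) = Add(5, p)
Function('S')(L) = Add(86, Mul(-1, L)) (Function('S')(L) = Add(-8, Add(94, Mul(-1, L))) = Add(86, Mul(-1, L)))
Mul(Add(37272, 38726), Pow(Add(Function('S')(Function('b')(-8)), -30549), -1)) = Mul(Add(37272, 38726), Pow(Add(Add(86, Mul(-1, Add(5, -8))), -30549), -1)) = Mul(75998, Pow(Add(Add(86, Mul(-1, -3)), -30549), -1)) = Mul(75998, Pow(Add(Add(86, 3), -30549), -1)) = Mul(75998, Pow(Add(89, -30549), -1)) = Mul(75998, Pow(-30460, -1)) = Mul(75998, Rational(-1, 30460)) = Rational(-37999, 15230)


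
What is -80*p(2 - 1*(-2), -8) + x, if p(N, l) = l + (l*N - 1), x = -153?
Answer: 3127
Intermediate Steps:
p(N, l) = -1 + l + N*l (p(N, l) = l + (N*l - 1) = l + (-1 + N*l) = -1 + l + N*l)
-80*p(2 - 1*(-2), -8) + x = -80*(-1 - 8 + (2 - 1*(-2))*(-8)) - 153 = -80*(-1 - 8 + (2 + 2)*(-8)) - 153 = -80*(-1 - 8 + 4*(-8)) - 153 = -80*(-1 - 8 - 32) - 153 = -80*(-41) - 153 = 3280 - 153 = 3127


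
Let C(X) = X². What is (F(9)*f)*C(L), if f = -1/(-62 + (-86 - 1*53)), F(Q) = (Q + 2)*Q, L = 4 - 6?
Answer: 132/67 ≈ 1.9701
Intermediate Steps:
L = -2
F(Q) = Q*(2 + Q) (F(Q) = (2 + Q)*Q = Q*(2 + Q))
f = 1/201 (f = -1/(-62 + (-86 - 53)) = -1/(-62 - 139) = -1/(-201) = -1*(-1/201) = 1/201 ≈ 0.0049751)
(F(9)*f)*C(L) = ((9*(2 + 9))*(1/201))*(-2)² = ((9*11)*(1/201))*4 = (99*(1/201))*4 = (33/67)*4 = 132/67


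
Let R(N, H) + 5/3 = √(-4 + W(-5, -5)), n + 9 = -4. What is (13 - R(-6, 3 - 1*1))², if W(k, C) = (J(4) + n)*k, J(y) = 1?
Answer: 2440/9 - 176*√14/3 ≈ 51.601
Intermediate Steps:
n = -13 (n = -9 - 4 = -13)
W(k, C) = -12*k (W(k, C) = (1 - 13)*k = -12*k)
R(N, H) = -5/3 + 2*√14 (R(N, H) = -5/3 + √(-4 - 12*(-5)) = -5/3 + √(-4 + 60) = -5/3 + √56 = -5/3 + 2*√14)
(13 - R(-6, 3 - 1*1))² = (13 - (-5/3 + 2*√14))² = (13 + (5/3 - 2*√14))² = (44/3 - 2*√14)²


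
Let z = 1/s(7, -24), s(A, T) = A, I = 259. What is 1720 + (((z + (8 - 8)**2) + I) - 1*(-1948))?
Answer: 27490/7 ≈ 3927.1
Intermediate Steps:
z = 1/7 ≈ 0.14286
1720 + (((z + (8 - 8)**2) + I) - 1*(-1948)) = 1720 + (((1/7 + (8 - 8)**2) + 259) - 1*(-1948)) = 1720 + (((1/7 + 0**2) + 259) + 1948) = 1720 + (((1/7 + 0) + 259) + 1948) = 1720 + ((1/7 + 259) + 1948) = 1720 + (1814/7 + 1948) = 1720 + 15450/7 = 27490/7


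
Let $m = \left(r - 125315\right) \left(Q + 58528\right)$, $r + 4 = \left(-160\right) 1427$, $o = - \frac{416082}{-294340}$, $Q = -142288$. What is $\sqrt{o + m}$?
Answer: $\frac{19 \sqrt{1777166836663492770}}{147170} \approx 1.7211 \cdot 10^{5}$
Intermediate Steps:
$o = \frac{208041}{147170}$ ($o = \left(-416082\right) \left(- \frac{1}{294340}\right) = \frac{208041}{147170} \approx 1.4136$)
$r = -228324$ ($r = -4 - 228320 = -228324$)
$m = 29620802640$ ($m = \left(-228324 - 125315\right) \left(-142288 + 58528\right) = \left(-353639\right) \left(-83760\right) = 29620802640$)
$\sqrt{o + m} = \sqrt{\frac{208041}{147170} + 29620802640} = \sqrt{\frac{4359293524736841}{147170}} = \frac{19 \sqrt{1777166836663492770}}{147170}$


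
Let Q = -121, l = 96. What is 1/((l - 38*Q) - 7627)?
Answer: -1/2933 ≈ -0.00034095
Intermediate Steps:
1/((l - 38*Q) - 7627) = 1/((96 - 38*(-121)) - 7627) = 1/((96 + 4598) - 7627) = 1/(4694 - 7627) = 1/(-2933) = -1/2933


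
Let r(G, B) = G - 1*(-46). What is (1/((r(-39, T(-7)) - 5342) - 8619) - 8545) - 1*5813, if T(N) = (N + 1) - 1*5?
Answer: -200351533/13954 ≈ -14358.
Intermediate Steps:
T(N) = -4 + N (T(N) = (1 + N) - 5 = -4 + N)
r(G, B) = 46 + G (r(G, B) = G + 46 = 46 + G)
(1/((r(-39, T(-7)) - 5342) - 8619) - 8545) - 1*5813 = (1/(((46 - 39) - 5342) - 8619) - 8545) - 1*5813 = (1/((7 - 5342) - 8619) - 8545) - 5813 = (1/(-5335 - 8619) - 8545) - 5813 = (1/(-13954) - 8545) - 5813 = (-1/13954 - 8545) - 5813 = -119236931/13954 - 5813 = -200351533/13954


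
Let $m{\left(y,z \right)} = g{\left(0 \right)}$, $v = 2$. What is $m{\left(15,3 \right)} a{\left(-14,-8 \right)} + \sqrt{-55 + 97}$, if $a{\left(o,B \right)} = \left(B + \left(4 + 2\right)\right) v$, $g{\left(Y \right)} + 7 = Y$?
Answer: $28 + \sqrt{42} \approx 34.481$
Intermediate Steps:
$g{\left(Y \right)} = -7 + Y$
$m{\left(y,z \right)} = -7$ ($m{\left(y,z \right)} = -7 + 0 = -7$)
$a{\left(o,B \right)} = 12 + 2 B$ ($a{\left(o,B \right)} = \left(B + \left(4 + 2\right)\right) 2 = \left(B + 6\right) 2 = \left(6 + B\right) 2 = 12 + 2 B$)
$m{\left(15,3 \right)} a{\left(-14,-8 \right)} + \sqrt{-55 + 97} = - 7 \left(12 + 2 \left(-8\right)\right) + \sqrt{-55 + 97} = - 7 \left(12 - 16\right) + \sqrt{42} = \left(-7\right) \left(-4\right) + \sqrt{42} = 28 + \sqrt{42}$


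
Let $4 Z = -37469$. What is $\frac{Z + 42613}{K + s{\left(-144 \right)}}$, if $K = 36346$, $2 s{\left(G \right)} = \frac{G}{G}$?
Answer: $\frac{132983}{145386} \approx 0.91469$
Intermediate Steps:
$s{\left(G \right)} = \frac{1}{2}$ ($s{\left(G \right)} = \frac{G \frac{1}{G}}{2} = \frac{1}{2} \cdot 1 = \frac{1}{2}$)
$Z = - \frac{37469}{4}$ ($Z = \frac{1}{4} \left(-37469\right) = - \frac{37469}{4} \approx -9367.3$)
$\frac{Z + 42613}{K + s{\left(-144 \right)}} = \frac{- \frac{37469}{4} + 42613}{36346 + \frac{1}{2}} = \frac{132983}{4 \cdot \frac{72693}{2}} = \frac{132983}{4} \cdot \frac{2}{72693} = \frac{132983}{145386}$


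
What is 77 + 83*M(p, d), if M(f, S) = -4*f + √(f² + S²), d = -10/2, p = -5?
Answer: 1737 + 415*√2 ≈ 2323.9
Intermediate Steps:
d = -5 (d = -10*½ = -5)
M(f, S) = √(S² + f²) - 4*f (M(f, S) = -4*f + √(S² + f²) = √(S² + f²) - 4*f)
77 + 83*M(p, d) = 77 + 83*(√((-5)² + (-5)²) - 4*(-5)) = 77 + 83*(√(25 + 25) + 20) = 77 + 83*(√50 + 20) = 77 + 83*(5*√2 + 20) = 77 + 83*(20 + 5*√2) = 77 + (1660 + 415*√2) = 1737 + 415*√2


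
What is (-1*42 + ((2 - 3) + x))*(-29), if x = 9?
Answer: 986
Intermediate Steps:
(-1*42 + ((2 - 3) + x))*(-29) = (-1*42 + ((2 - 3) + 9))*(-29) = (-42 + (-1 + 9))*(-29) = (-42 + 8)*(-29) = -34*(-29) = 986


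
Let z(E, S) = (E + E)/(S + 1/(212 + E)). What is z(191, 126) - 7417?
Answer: -376473897/50779 ≈ -7414.0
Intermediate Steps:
z(E, S) = 2*E/(S + 1/(212 + E)) (z(E, S) = (2*E)/(S + 1/(212 + E)) = 2*E/(S + 1/(212 + E)))
z(191, 126) - 7417 = 2*191*(212 + 191)/(1 + 212*126 + 191*126) - 7417 = 2*191*403/(1 + 26712 + 24066) - 7417 = 2*191*403/50779 - 7417 = 2*191*(1/50779)*403 - 7417 = 153946/50779 - 7417 = -376473897/50779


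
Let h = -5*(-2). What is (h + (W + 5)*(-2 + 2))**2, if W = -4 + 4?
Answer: 100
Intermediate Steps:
W = 0
h = 10
(h + (W + 5)*(-2 + 2))**2 = (10 + (0 + 5)*(-2 + 2))**2 = (10 + 5*0)**2 = (10 + 0)**2 = 10**2 = 100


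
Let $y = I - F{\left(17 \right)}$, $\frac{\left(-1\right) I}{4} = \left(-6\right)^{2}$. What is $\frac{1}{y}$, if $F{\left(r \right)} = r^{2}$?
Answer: $- \frac{1}{433} \approx -0.0023095$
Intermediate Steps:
$I = -144$ ($I = - 4 \left(-6\right)^{2} = \left(-4\right) 36 = -144$)
$y = -433$ ($y = -144 - 17^{2} = -144 - 289 = -433$)
$\frac{1}{y} = \frac{1}{-433} = - \frac{1}{433}$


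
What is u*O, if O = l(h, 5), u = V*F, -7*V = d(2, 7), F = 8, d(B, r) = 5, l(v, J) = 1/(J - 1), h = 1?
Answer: -10/7 ≈ -1.4286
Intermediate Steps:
l(v, J) = 1/(-1 + J)
V = -5/7 (V = -⅐*5 = -5/7 ≈ -0.71429)
u = -40/7 (u = -5/7*8 = -40/7 ≈ -5.7143)
O = ¼ (O = 1/(-1 + 5) = 1/4 = ¼ ≈ 0.25000)
u*O = -40/7*¼ = -10/7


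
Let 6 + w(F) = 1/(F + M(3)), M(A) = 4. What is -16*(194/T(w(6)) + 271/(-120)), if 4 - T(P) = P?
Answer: -137314/495 ≈ -277.40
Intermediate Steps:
w(F) = -6 + 1/(4 + F) (w(F) = -6 + 1/(F + 4) = -6 + 1/(4 + F))
T(P) = 4 - P
-16*(194/T(w(6)) + 271/(-120)) = -16*(194/(4 - (-23 - 6*6)/(4 + 6)) + 271/(-120)) = -16*(194/(4 - (-23 - 36)/10) + 271*(-1/120)) = -16*(194/(4 - (-59)/10) - 271/120) = -16*(194/(4 - 1*(-59/10)) - 271/120) = -16*(194/(4 + 59/10) - 271/120) = -16*(194/(99/10) - 271/120) = -16*(194*(10/99) - 271/120) = -16*(1940/99 - 271/120) = -16*68657/3960 = -137314/495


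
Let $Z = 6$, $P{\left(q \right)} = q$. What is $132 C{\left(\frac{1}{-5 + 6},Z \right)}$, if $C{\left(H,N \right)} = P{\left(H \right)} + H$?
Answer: $264$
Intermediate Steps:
$C{\left(H,N \right)} = 2 H$ ($C{\left(H,N \right)} = H + H = 2 H$)
$132 C{\left(\frac{1}{-5 + 6},Z \right)} = 132 \frac{2}{-5 + 6} = 132 \cdot \frac{2}{1} = 132 \cdot 2 \cdot 1 = 132 \cdot 2 = 264$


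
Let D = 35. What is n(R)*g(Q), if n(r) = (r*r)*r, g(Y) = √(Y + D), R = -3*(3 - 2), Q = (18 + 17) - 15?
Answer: -27*√55 ≈ -200.24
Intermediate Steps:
Q = 20 (Q = 35 - 15 = 20)
R = -3 (R = -3*1 = -3)
g(Y) = √(35 + Y) (g(Y) = √(Y + 35) = √(35 + Y))
n(r) = r³ (n(r) = r²*r = r³)
n(R)*g(Q) = (-3)³*√(35 + 20) = -27*√55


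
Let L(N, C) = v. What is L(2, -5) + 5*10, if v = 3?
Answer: 53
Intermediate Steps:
L(N, C) = 3
L(2, -5) + 5*10 = 3 + 5*10 = 3 + 50 = 53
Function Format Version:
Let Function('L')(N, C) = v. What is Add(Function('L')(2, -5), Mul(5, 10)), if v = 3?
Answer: 53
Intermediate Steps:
Function('L')(N, C) = 3
Add(Function('L')(2, -5), Mul(5, 10)) = Add(3, Mul(5, 10)) = Add(3, 50) = 53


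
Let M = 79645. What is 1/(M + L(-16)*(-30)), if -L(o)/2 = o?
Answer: 1/78685 ≈ 1.2709e-5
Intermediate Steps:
L(o) = -2*o
1/(M + L(-16)*(-30)) = 1/(79645 - 2*(-16)*(-30)) = 1/(79645 + 32*(-30)) = 1/(79645 - 960) = 1/78685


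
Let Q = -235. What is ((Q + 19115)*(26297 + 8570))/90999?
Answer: 658288960/90999 ≈ 7234.0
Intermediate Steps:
((Q + 19115)*(26297 + 8570))/90999 = ((-235 + 19115)*(26297 + 8570))/90999 = (18880*34867)*(1/90999) = 658288960*(1/90999) = 658288960/90999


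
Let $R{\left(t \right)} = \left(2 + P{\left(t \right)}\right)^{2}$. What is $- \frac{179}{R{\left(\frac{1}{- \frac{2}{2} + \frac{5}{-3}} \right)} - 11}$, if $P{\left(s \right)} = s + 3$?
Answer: $- \frac{11456}{665} \approx -17.227$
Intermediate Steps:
$P{\left(s \right)} = 3 + s$
$R{\left(t \right)} = \left(5 + t\right)^{2}$ ($R{\left(t \right)} = \left(2 + \left(3 + t\right)\right)^{2} = \left(5 + t\right)^{2}$)
$- \frac{179}{R{\left(\frac{1}{- \frac{2}{2} + \frac{5}{-3}} \right)} - 11} = - \frac{179}{\left(5 + \frac{1}{- \frac{2}{2} + \frac{5}{-3}}\right)^{2} - 11} = - \frac{179}{\left(5 + \frac{1}{\left(-2\right) \frac{1}{2} + 5 \left(- \frac{1}{3}\right)}\right)^{2} - 11} = - \frac{179}{\left(5 + \frac{1}{-1 - \frac{5}{3}}\right)^{2} - 11} = - \frac{179}{\left(5 + \frac{1}{- \frac{8}{3}}\right)^{2} - 11} = - \frac{179}{\left(5 - \frac{3}{8}\right)^{2} - 11} = - \frac{179}{\left(\frac{37}{8}\right)^{2} - 11} = - \frac{179}{\frac{1369}{64} - 11} = - \frac{179}{\frac{665}{64}} = \left(-179\right) \frac{64}{665} = - \frac{11456}{665}$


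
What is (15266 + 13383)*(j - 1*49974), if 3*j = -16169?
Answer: -4758341059/3 ≈ -1.5861e+9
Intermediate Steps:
j = -16169/3 (j = (⅓)*(-16169) = -16169/3 ≈ -5389.7)
(15266 + 13383)*(j - 1*49974) = (15266 + 13383)*(-16169/3 - 1*49974) = 28649*(-16169/3 - 49974) = 28649*(-166091/3) = -4758341059/3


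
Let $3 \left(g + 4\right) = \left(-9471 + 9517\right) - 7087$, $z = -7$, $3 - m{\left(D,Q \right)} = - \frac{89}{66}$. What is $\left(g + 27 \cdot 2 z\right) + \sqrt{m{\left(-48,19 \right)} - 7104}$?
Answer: $-2729 + \frac{i \sqrt{30926082}}{66} \approx -2729.0 + 84.259 i$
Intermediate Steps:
$m{\left(D,Q \right)} = \frac{287}{66}$ ($m{\left(D,Q \right)} = 3 - - \frac{89}{66} = 3 + \frac{89}{66} = \frac{287}{66}$)
$g = -2351$ ($g = -4 + \frac{\left(-9471 + 9517\right) - 7087}{3} = -4 + \frac{46 - 7087}{3} = -4 + \frac{1}{3} \left(-7041\right) = -4 - 2347 = -2351$)
$\left(g + 27 \cdot 2 z\right) + \sqrt{m{\left(-48,19 \right)} - 7104} = \left(-2351 + 27 \cdot 2 \left(-7\right)\right) + \sqrt{\frac{287}{66} - 7104} = \left(-2351 + 54 \left(-7\right)\right) + \sqrt{- \frac{468577}{66}} = \left(-2351 - 378\right) + \frac{i \sqrt{30926082}}{66} = -2729 + \frac{i \sqrt{30926082}}{66}$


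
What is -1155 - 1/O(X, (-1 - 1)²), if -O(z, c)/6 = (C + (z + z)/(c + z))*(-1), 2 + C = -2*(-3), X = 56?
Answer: -203285/176 ≈ -1155.0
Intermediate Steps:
C = 4 (C = -2 - 2*(-3) = -2 + 6 = 4)
O(z, c) = 24 + 12*z/(c + z) (O(z, c) = -6*(4 + (z + z)/(c + z))*(-1) = -6*(4 + (2*z)/(c + z))*(-1) = -6*(4 + 2*z/(c + z))*(-1) = -6*(-4 - 2*z/(c + z)) = 24 + 12*z/(c + z))
-1155 - 1/O(X, (-1 - 1)²) = -1155 - 1/(12*(2*(-1 - 1)² + 3*56)/((-1 - 1)² + 56)) = -1155 - 1/(12*(2*(-2)² + 168)/((-2)² + 56)) = -1155 - 1/(12*(2*4 + 168)/(4 + 56)) = -1155 - 1/(12*(8 + 168)/60) = -1155 - 1/(12*(1/60)*176) = -1155 - 1/176/5 = -1155 - 1*5/176 = -1155 - 5/176 = -203285/176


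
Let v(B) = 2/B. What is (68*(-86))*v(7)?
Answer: -11696/7 ≈ -1670.9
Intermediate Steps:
(68*(-86))*v(7) = (68*(-86))*(2/7) = -11696/7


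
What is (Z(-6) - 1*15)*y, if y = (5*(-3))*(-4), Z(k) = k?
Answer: -1260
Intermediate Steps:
y = 60 (y = -15*(-4) = 60)
(Z(-6) - 1*15)*y = (-6 - 1*15)*60 = (-6 - 15)*60 = -21*60 = -1260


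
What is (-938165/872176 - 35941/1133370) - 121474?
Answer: -60038957214041273/494249056560 ≈ -1.2148e+5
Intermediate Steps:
(-938165/872176 - 35941/1133370) - 121474 = -547317471833/494249056560 - 121474 = -60038957214041273/494249056560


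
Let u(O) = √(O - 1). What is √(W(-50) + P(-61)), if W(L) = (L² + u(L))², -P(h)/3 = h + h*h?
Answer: √(6238969 + 5000*I*√51) ≈ 2497.8 + 7.148*I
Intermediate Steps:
u(O) = √(-1 + O)
P(h) = -3*h - 3*h² (P(h) = -3*(h + h*h) = -3*(h + h²) = -3*h - 3*h²)
W(L) = (L² + √(-1 + L))²
√(W(-50) + P(-61)) = √(((-50)² + √(-1 - 50))² - 3*(-61)*(1 - 61)) = √((2500 + √(-51))² - 3*(-61)*(-60)) = √((2500 + I*√51)² - 10980) = √(-10980 + (2500 + I*√51)²)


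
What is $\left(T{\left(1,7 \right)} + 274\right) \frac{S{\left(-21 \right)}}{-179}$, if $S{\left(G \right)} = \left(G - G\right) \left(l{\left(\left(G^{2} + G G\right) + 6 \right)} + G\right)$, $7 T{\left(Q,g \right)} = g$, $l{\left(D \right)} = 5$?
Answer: $0$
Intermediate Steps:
$T{\left(Q,g \right)} = \frac{g}{7}$
$S{\left(G \right)} = 0$ ($S{\left(G \right)} = \left(G - G\right) \left(5 + G\right) = 0 \left(5 + G\right) = 0$)
$\left(T{\left(1,7 \right)} + 274\right) \frac{S{\left(-21 \right)}}{-179} = \left(\frac{1}{7} \cdot 7 + 274\right) \frac{0}{-179} = \left(1 + 274\right) 0 \left(- \frac{1}{179}\right) = 275 \cdot 0 = 0$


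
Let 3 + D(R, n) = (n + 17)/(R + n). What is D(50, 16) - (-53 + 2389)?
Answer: -4677/2 ≈ -2338.5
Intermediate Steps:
D(R, n) = -3 + (17 + n)/(R + n) (D(R, n) = -3 + (n + 17)/(R + n) = -3 + (17 + n)/(R + n))
D(50, 16) - (-53 + 2389) = (17 - 3*50 - 2*16)/(50 + 16) - (-53 + 2389) = (17 - 150 - 32)/66 - 1*2336 = (1/66)*(-165) - 2336 = -5/2 - 2336 = -4677/2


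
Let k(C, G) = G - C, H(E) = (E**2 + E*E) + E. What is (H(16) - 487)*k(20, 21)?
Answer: 41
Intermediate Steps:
H(E) = E + 2*E**2 (H(E) = (E**2 + E**2) + E = 2*E**2 + E = E + 2*E**2)
(H(16) - 487)*k(20, 21) = (16*(1 + 2*16) - 487)*(21 - 1*20) = (16*(1 + 32) - 487)*(21 - 20) = (16*33 - 487)*1 = (528 - 487)*1 = 41*1 = 41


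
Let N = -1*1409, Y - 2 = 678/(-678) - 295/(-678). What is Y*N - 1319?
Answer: -2265239/678 ≈ -3341.1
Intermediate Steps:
Y = 973/678 (Y = 2 + (678/(-678) - 295/(-678)) = 2 + (678*(-1/678) - 295*(-1/678)) = 2 + (-1 + 295/678) = 2 - 383/678 = 973/678 ≈ 1.4351)
N = -1409
Y*N - 1319 = (973/678)*(-1409) - 1319 = -1370957/678 - 1319 = -2265239/678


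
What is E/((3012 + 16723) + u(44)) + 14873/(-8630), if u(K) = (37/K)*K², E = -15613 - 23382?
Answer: -654258749/184362690 ≈ -3.5488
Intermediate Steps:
E = -38995
u(K) = 37*K
E/((3012 + 16723) + u(44)) + 14873/(-8630) = -38995/((3012 + 16723) + 37*44) + 14873/(-8630) = -38995/(19735 + 1628) + 14873*(-1/8630) = -38995/21363 - 14873/8630 = -654258749/184362690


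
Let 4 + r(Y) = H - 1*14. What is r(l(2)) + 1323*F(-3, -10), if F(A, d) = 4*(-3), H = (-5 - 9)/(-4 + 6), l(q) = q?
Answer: -15901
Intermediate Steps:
H = -7 (H = -14/2 = -14*½ = -7)
F(A, d) = -12
r(Y) = -25 (r(Y) = -4 + (-7 - 1*14) = -4 + (-7 - 14) = -4 - 21 = -25)
r(l(2)) + 1323*F(-3, -10) = -25 + 1323*(-12) = -25 - 15876 = -15901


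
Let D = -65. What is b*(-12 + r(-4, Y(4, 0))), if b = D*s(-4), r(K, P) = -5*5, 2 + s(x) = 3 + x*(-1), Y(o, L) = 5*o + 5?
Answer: 12025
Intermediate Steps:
Y(o, L) = 5 + 5*o
s(x) = 1 - x (s(x) = -2 + (3 + x*(-1)) = -2 + (3 - x) = 1 - x)
r(K, P) = -25
b = -325 (b = -65*(1 - 1*(-4)) = -65*(1 + 4) = -65*5 = -325)
b*(-12 + r(-4, Y(4, 0))) = -325*(-12 - 25) = -325*(-37) = 12025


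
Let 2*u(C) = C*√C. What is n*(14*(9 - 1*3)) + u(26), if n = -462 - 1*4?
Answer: -39144 + 13*√26 ≈ -39078.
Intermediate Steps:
u(C) = C^(3/2)/2 (u(C) = (C*√C)/2 = C^(3/2)/2)
n = -466 (n = -462 - 4 = -466)
n*(14*(9 - 1*3)) + u(26) = -6524*(9 - 1*3) + 26^(3/2)/2 = -6524*(9 - 3) + (26*√26)/2 = -6524*6 + 13*√26 = -466*84 + 13*√26 = -39144 + 13*√26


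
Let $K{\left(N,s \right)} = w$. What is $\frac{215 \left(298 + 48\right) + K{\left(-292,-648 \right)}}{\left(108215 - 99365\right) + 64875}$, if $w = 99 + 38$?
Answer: $\frac{74527}{73725} \approx 1.0109$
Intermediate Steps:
$w = 137$
$K{\left(N,s \right)} = 137$
$\frac{215 \left(298 + 48\right) + K{\left(-292,-648 \right)}}{\left(108215 - 99365\right) + 64875} = \frac{215 \left(298 + 48\right) + 137}{\left(108215 - 99365\right) + 64875} = \frac{215 \cdot 346 + 137}{\left(108215 - 99365\right) + 64875} = \frac{74390 + 137}{8850 + 64875} = \frac{74527}{73725}$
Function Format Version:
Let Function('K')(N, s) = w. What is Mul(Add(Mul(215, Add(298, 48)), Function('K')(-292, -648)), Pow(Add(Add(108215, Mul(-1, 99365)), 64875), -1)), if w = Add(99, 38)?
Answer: Rational(74527, 73725) ≈ 1.0109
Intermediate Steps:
w = 137
Function('K')(N, s) = 137
Mul(Add(Mul(215, Add(298, 48)), Function('K')(-292, -648)), Pow(Add(Add(108215, Mul(-1, 99365)), 64875), -1)) = Mul(Add(Mul(215, Add(298, 48)), 137), Pow(Add(Add(108215, Mul(-1, 99365)), 64875), -1)) = Mul(Add(Mul(215, 346), 137), Pow(Add(Add(108215, -99365), 64875), -1)) = Mul(Add(74390, 137), Pow(Add(8850, 64875), -1)) = Mul(74527, Pow(73725, -1)) = Mul(74527, Rational(1, 73725)) = Rational(74527, 73725)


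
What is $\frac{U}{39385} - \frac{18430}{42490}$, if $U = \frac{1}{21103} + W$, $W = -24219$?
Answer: $- \frac{3703430589609}{3531520892095} \approx -1.0487$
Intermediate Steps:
$U = - \frac{511093556}{21103}$ ($U = \frac{1}{21103} - 24219 = - \frac{511093556}{21103} \approx -24219.0$)
$\frac{U}{39385} - \frac{18430}{42490} = - \frac{511093556}{21103 \cdot 39385} - \frac{18430}{42490} = \left(- \frac{511093556}{21103}\right) \frac{1}{39385} - \frac{1843}{4249} = - \frac{511093556}{831141655} - \frac{1843}{4249} = - \frac{3703430589609}{3531520892095}$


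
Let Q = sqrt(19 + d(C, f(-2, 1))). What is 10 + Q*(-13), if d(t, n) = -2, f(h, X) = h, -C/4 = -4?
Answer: 10 - 13*sqrt(17) ≈ -43.600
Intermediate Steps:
C = 16 (C = -4*(-4) = 16)
Q = sqrt(17) (Q = sqrt(19 - 2) = sqrt(17) ≈ 4.1231)
10 + Q*(-13) = 10 + sqrt(17)*(-13) = 10 - 13*sqrt(17)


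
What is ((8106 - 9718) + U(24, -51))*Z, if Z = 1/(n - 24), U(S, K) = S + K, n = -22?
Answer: 1639/46 ≈ 35.630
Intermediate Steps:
U(S, K) = K + S
Z = -1/46 (Z = 1/(-22 - 24) = 1/(-46) = -1/46 ≈ -0.021739)
((8106 - 9718) + U(24, -51))*Z = ((8106 - 9718) + (-51 + 24))*(-1/46) = (-1612 - 27)*(-1/46) = -1639*(-1/46) = 1639/46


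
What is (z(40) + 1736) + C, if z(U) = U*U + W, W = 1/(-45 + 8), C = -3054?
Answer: 10433/37 ≈ 281.97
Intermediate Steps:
W = -1/37 (W = 1/(-37) = -1/37 ≈ -0.027027)
z(U) = -1/37 + U**2 (z(U) = U*U - 1/37 = U**2 - 1/37 = -1/37 + U**2)
(z(40) + 1736) + C = ((-1/37 + 40**2) + 1736) - 3054 = ((-1/37 + 1600) + 1736) - 3054 = (59199/37 + 1736) - 3054 = 123431/37 - 3054 = 10433/37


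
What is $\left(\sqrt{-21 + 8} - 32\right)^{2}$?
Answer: $\left(32 - i \sqrt{13}\right)^{2} \approx 1011.0 - 230.76 i$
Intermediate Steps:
$\left(\sqrt{-21 + 8} - 32\right)^{2} = \left(\sqrt{-13} - 32\right)^{2} = \left(i \sqrt{13} - 32\right)^{2} = \left(-32 + i \sqrt{13}\right)^{2}$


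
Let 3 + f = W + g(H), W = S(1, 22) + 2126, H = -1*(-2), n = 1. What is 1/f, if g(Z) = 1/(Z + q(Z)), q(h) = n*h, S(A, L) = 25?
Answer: 4/8593 ≈ 0.00046550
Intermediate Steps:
q(h) = h (q(h) = 1*h = h)
H = 2
g(Z) = 1/(2*Z) (g(Z) = 1/(Z + Z) = 1/(2*Z))
W = 2151 (W = 25 + 2126 = 2151)
f = 8593/4 (f = -3 + (2151 + (½)/2) = -3 + (2151 + (½)*(½)) = -3 + (2151 + ¼) = -3 + 8605/4 = 8593/4 ≈ 2148.3)
1/f = 1/(8593/4) = 4/8593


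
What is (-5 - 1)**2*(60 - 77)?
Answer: -612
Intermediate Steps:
(-5 - 1)**2*(60 - 77) = (-6)**2*(-17) = 36*(-17) = -612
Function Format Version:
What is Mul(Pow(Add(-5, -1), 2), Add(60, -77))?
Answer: -612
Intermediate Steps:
Mul(Pow(Add(-5, -1), 2), Add(60, -77)) = Mul(Pow(-6, 2), -17) = Mul(36, -17) = -612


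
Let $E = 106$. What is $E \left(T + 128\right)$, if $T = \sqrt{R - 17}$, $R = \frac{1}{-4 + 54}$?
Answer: $13568 + \frac{53 i \sqrt{1698}}{5} \approx 13568.0 + 436.79 i$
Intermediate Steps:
$R = \frac{1}{50} \approx 0.02$
$T = \frac{i \sqrt{1698}}{10}$ ($T = \sqrt{\frac{1}{50} - 17} = \sqrt{- \frac{849}{50}} = \frac{i \sqrt{1698}}{10} \approx 4.1207 i$)
$E \left(T + 128\right) = 106 \left(\frac{i \sqrt{1698}}{10} + 128\right) = 106 \left(128 + \frac{i \sqrt{1698}}{10}\right) = 13568 + \frac{53 i \sqrt{1698}}{5}$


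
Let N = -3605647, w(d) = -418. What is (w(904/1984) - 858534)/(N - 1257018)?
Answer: 858952/4862665 ≈ 0.17664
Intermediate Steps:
(w(904/1984) - 858534)/(N - 1257018) = (-418 - 858534)/(-3605647 - 1257018) = -858952/(-4862665) = -858952*(-1/4862665) = 858952/4862665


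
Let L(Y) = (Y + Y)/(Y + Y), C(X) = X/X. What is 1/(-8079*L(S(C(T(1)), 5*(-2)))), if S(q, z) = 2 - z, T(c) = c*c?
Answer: -1/8079 ≈ -0.00012378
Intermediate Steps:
T(c) = c²
C(X) = 1
L(Y) = 1 (L(Y) = (2*Y)/((2*Y)) = (2*Y)*(1/(2*Y)) = 1)
1/(-8079*L(S(C(T(1)), 5*(-2)))) = 1/(-8079*1) = 1/(-8079) = -1/8079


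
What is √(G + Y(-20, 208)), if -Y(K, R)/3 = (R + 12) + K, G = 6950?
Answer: 5*√254 ≈ 79.687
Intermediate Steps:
Y(K, R) = -36 - 3*K - 3*R (Y(K, R) = -3*((R + 12) + K) = -3*((12 + R) + K) = -3*(12 + K + R) = -36 - 3*K - 3*R)
√(G + Y(-20, 208)) = √(6950 + (-36 - 3*(-20) - 3*208)) = √(6950 + (-36 + 60 - 624)) = √(6950 - 600) = √6350 = 5*√254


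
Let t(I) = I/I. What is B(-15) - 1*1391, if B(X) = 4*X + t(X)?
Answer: -1450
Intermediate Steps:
t(I) = 1
B(X) = 1 + 4*X (B(X) = 4*X + 1 = 1 + 4*X)
B(-15) - 1*1391 = (1 + 4*(-15)) - 1*1391 = (1 - 60) - 1391 = -59 - 1391 = -1450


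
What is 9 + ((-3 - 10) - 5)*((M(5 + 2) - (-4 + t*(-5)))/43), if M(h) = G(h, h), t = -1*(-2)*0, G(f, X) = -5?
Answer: 405/43 ≈ 9.4186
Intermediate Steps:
t = 0 (t = 2*0 = 0)
M(h) = -5
9 + ((-3 - 10) - 5)*((M(5 + 2) - (-4 + t*(-5)))/43) = 9 + ((-3 - 10) - 5)*((-5 - (-4 + 0*(-5)))/43) = 9 + (-13 - 5)*((-5 - (-4 + 0))*(1/43)) = 9 - 18*(-5 - 1*(-4))/43 = 9 - 18*(-5 + 4)/43 = 9 - (-18)/43 = 9 - 18*(-1/43) = 9 + 18/43 = 405/43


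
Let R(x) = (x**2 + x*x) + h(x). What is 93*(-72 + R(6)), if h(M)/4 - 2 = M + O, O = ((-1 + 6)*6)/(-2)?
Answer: -2604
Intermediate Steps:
O = -15 (O = (5*6)*(-1/2) = 30*(-1/2) = -15)
h(M) = -52 + 4*M (h(M) = 8 + 4*(M - 15) = 8 + 4*(-15 + M) = 8 + (-60 + 4*M) = -52 + 4*M)
R(x) = -52 + 2*x**2 + 4*x (R(x) = (x**2 + x*x) + (-52 + 4*x) = (x**2 + x**2) + (-52 + 4*x) = 2*x**2 + (-52 + 4*x) = -52 + 2*x**2 + 4*x)
93*(-72 + R(6)) = 93*(-72 + (-52 + 2*6**2 + 4*6)) = 93*(-72 + (-52 + 2*36 + 24)) = 93*(-72 + (-52 + 72 + 24)) = 93*(-72 + 44) = 93*(-28) = -2604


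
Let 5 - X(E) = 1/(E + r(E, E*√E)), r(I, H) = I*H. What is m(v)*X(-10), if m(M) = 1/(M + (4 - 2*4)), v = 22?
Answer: 50051/180180 + I*√10/18018 ≈ 0.27778 + 0.00017551*I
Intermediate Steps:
r(I, H) = H*I
X(E) = 5 - 1/(E + E^(5/2)) (X(E) = 5 - 1/(E + (E*√E)*E) = 5 - 1/(E + E^(3/2)*E) = 5 - 1/(E + E^(5/2)))
m(M) = 1/(-4 + M) (m(M) = 1/(M + (4 - 8)) = 1/(M - 4) = 1/(-4 + M))
m(v)*X(-10) = ((-1 + 5*(-10) + 5*(-10)^(5/2))/(-10 + (-10)^(5/2)))/(-4 + 22) = ((-1 - 50 + 5*(100*I*√10))/(-10 + 100*I*√10))/18 = ((-1 - 50 + 500*I*√10)/(-10 + 100*I*√10))/18 = ((-51 + 500*I*√10)/(-10 + 100*I*√10))/18 = (-51 + 500*I*√10)/(18*(-10 + 100*I*√10))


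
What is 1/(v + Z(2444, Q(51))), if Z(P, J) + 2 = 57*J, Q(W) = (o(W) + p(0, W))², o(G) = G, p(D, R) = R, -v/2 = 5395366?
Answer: -1/10197706 ≈ -9.8061e-8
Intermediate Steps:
v = -10790732 (v = -2*5395366 = -10790732)
Q(W) = 4*W² (Q(W) = (W + W)² = (2*W)² = 4*W²)
Z(P, J) = -2 + 57*J
1/(v + Z(2444, Q(51))) = 1/(-10790732 + (-2 + 57*(4*51²))) = 1/(-10790732 + (-2 + 57*(4*2601))) = 1/(-10790732 + (-2 + 57*10404)) = 1/(-10790732 + (-2 + 593028)) = 1/(-10790732 + 593026) = 1/(-10197706) = -1/10197706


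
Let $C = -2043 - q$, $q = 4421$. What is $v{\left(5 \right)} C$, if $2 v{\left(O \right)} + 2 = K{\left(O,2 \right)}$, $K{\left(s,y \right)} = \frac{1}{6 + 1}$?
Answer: $\frac{42016}{7} \approx 6002.3$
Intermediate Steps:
$K{\left(s,y \right)} = \frac{1}{7}$
$v{\left(O \right)} = - \frac{13}{14}$ ($v{\left(O \right)} = -1 + \frac{1}{2} \cdot \frac{1}{7} = -1 + \frac{1}{14} = - \frac{13}{14}$)
$C = -6464$ ($C = -2043 - 4421 = -6464$)
$v{\left(5 \right)} C = \left(- \frac{13}{14}\right) \left(-6464\right) = \frac{42016}{7}$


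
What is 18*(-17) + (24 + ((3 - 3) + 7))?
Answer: -275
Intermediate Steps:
18*(-17) + (24 + ((3 - 3) + 7)) = -306 + (24 + (0 + 7)) = -306 + (24 + 7) = -306 + 31 = -275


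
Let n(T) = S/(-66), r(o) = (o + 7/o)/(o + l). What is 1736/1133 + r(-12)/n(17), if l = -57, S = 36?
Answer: 6742535/5628744 ≈ 1.1979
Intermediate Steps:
r(o) = (o + 7/o)/(-57 + o) (r(o) = (o + 7/o)/(o - 57) = (o + 7/o)/(-57 + o))
n(T) = -6/11 (n(T) = 36/(-66) = 36*(-1/66) = -6/11)
1736/1133 + r(-12)/n(17) = 1736/1133 + ((7 + (-12)**2)/((-12)*(-57 - 12)))/(-6/11) = 1736*(1/1133) - 1/12*(7 + 144)/(-69)*(-11/6) = 1736/1133 - 1/12*(-1/69)*151*(-11/6) = 1736/1133 + (151/828)*(-11/6) = 1736/1133 - 1661/4968 = 6742535/5628744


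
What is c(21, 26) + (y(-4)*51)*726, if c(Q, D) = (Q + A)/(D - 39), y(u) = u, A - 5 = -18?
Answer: -1925360/13 ≈ -1.4810e+5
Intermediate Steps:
A = -13 (A = 5 - 18 = -13)
c(Q, D) = (-13 + Q)/(-39 + D) (c(Q, D) = (Q - 13)/(D - 39) = (-13 + Q)/(-39 + D))
c(21, 26) + (y(-4)*51)*726 = (-13 + 21)/(-39 + 26) - 4*51*726 = 8/(-13) - 204*726 = -1/13*8 - 148104 = -8/13 - 148104 = -1925360/13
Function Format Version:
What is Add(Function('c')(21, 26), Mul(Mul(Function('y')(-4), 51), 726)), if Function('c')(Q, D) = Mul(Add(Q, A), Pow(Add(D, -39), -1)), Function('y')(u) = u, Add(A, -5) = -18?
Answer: Rational(-1925360, 13) ≈ -1.4810e+5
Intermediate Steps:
A = -13 (A = Add(5, -18) = -13)
Function('c')(Q, D) = Mul(Pow(Add(-39, D), -1), Add(-13, Q)) (Function('c')(Q, D) = Mul(Add(Q, -13), Pow(Add(D, -39), -1)) = Mul(Add(-13, Q), Pow(Add(-39, D), -1)) = Mul(Pow(Add(-39, D), -1), Add(-13, Q)))
Add(Function('c')(21, 26), Mul(Mul(Function('y')(-4), 51), 726)) = Add(Mul(Pow(Add(-39, 26), -1), Add(-13, 21)), Mul(Mul(-4, 51), 726)) = Add(Mul(Pow(-13, -1), 8), Mul(-204, 726)) = Add(Mul(Rational(-1, 13), 8), -148104) = Add(Rational(-8, 13), -148104) = Rational(-1925360, 13)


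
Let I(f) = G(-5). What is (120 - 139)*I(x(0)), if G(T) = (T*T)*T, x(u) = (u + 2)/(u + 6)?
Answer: 2375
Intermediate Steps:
x(u) = (2 + u)/(6 + u)
G(T) = T**3 (G(T) = T**2*T = T**3)
I(f) = -125 (I(f) = (-5)**3 = -125)
(120 - 139)*I(x(0)) = (120 - 139)*(-125) = -19*(-125) = 2375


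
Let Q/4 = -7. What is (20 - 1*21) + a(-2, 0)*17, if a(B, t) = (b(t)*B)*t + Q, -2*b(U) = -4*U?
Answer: -477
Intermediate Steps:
Q = -28 (Q = 4*(-7) = -28)
b(U) = 2*U (b(U) = -(-2)*U = 2*U)
a(B, t) = -28 + 2*B*t² (a(B, t) = ((2*t)*B)*t - 28 = (2*B*t)*t - 28 = 2*B*t² - 28 = -28 + 2*B*t²)
(20 - 1*21) + a(-2, 0)*17 = (20 - 1*21) + (-28 + 2*(-2)*0²)*17 = (20 - 21) + (-28 + 2*(-2)*0)*17 = -1 + (-28 + 0)*17 = -1 - 28*17 = -1 - 476 = -477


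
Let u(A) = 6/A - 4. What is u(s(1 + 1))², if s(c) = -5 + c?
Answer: 36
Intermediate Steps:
u(A) = -4 + 6/A
u(s(1 + 1))² = (-4 + 6/(-5 + (1 + 1)))² = (-4 + 6/(-5 + 2))² = (-4 + 6/(-3))² = (-4 + 6*(-⅓))² = (-4 - 2)² = (-6)² = 36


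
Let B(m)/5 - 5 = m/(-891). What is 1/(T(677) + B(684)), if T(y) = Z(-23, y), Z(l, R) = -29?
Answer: -99/776 ≈ -0.12758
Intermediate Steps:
B(m) = 25 - 5*m/891 (B(m) = 25 + 5*(m/(-891)) = 25 + 5*(m*(-1/891)) = 25 + 5*(-m/891) = 25 - 5*m/891)
T(y) = -29
1/(T(677) + B(684)) = 1/(-29 + (25 - 5/891*684)) = 1/(-29 + (25 - 380/99)) = 1/(-29 + 2095/99) = 1/(-776/99) = -99/776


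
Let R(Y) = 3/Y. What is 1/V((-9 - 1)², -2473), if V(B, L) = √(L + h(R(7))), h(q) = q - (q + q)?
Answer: -I*√121198/17314 ≈ -0.020107*I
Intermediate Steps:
h(q) = -q (h(q) = q - 2*q = -q)
V(B, L) = √(-3/7 + L) (V(B, L) = √(L - 3/7) = √(-3/7 + L))
1/V((-9 - 1)², -2473) = 1/(√(-21 + 49*(-2473))/7) = 1/(√(-21 - 121177)/7) = 1/(√(-121198)/7) = 1/((I*√121198)/7) = 1/(I*√121198/7) = -I*√121198/17314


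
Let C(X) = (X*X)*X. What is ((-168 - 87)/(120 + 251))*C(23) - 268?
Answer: -3202013/371 ≈ -8630.8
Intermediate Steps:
C(X) = X³ (C(X) = X²*X = X³)
((-168 - 87)/(120 + 251))*C(23) - 268 = ((-168 - 87)/(120 + 251))*23³ - 268 = -255/371*12167 - 268 = -3102585/371 - 268 = -3202013/371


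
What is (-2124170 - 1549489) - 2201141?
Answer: -5874800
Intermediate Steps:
(-2124170 - 1549489) - 2201141 = -3673659 - 2201141 = -5874800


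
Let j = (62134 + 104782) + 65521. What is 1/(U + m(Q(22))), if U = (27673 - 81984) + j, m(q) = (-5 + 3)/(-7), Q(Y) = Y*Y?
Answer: 7/1246884 ≈ 5.6140e-6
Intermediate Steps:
Q(Y) = Y²
m(q) = 2/7 (m(q) = -⅐*(-2) = 2/7)
j = 232437 (j = 166916 + 65521 = 232437)
U = 178126 (U = (27673 - 81984) + 232437 = -54311 + 232437 = 178126)
1/(U + m(Q(22))) = 1/(178126 + 2/7) = 1/(1246884/7) = 7/1246884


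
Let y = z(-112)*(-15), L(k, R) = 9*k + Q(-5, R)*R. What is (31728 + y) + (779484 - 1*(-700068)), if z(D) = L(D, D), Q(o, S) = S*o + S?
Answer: 2279040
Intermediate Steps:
Q(o, S) = S + S*o
L(k, R) = -4*R**2 + 9*k (L(k, R) = 9*k + (R*(1 - 5))*R = 9*k + (R*(-4))*R = 9*k + (-4*R)*R = 9*k - 4*R**2 = -4*R**2 + 9*k)
z(D) = -4*D**2 + 9*D
y = 767760 (y = -112*(9 - 4*(-112))*(-15) = -112*(9 + 448)*(-15) = -112*457*(-15) = -51184*(-15) = 767760)
(31728 + y) + (779484 - 1*(-700068)) = (31728 + 767760) + (779484 - 1*(-700068)) = 799488 + (779484 + 700068) = 799488 + 1479552 = 2279040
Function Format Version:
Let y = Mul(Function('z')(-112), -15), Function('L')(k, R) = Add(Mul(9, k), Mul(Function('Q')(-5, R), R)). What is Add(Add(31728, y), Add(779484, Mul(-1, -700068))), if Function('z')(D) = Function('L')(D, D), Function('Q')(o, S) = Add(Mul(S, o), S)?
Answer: 2279040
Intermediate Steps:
Function('Q')(o, S) = Add(S, Mul(S, o))
Function('L')(k, R) = Add(Mul(-4, Pow(R, 2)), Mul(9, k)) (Function('L')(k, R) = Add(Mul(9, k), Mul(Mul(R, Add(1, -5)), R)) = Add(Mul(9, k), Mul(Mul(R, -4), R)) = Add(Mul(9, k), Mul(Mul(-4, R), R)) = Add(Mul(9, k), Mul(-4, Pow(R, 2))) = Add(Mul(-4, Pow(R, 2)), Mul(9, k)))
Function('z')(D) = Add(Mul(-4, Pow(D, 2)), Mul(9, D))
y = 767760 (y = Mul(Mul(-112, Add(9, Mul(-4, -112))), -15) = Mul(Mul(-112, Add(9, 448)), -15) = Mul(Mul(-112, 457), -15) = Mul(-51184, -15) = 767760)
Add(Add(31728, y), Add(779484, Mul(-1, -700068))) = Add(Add(31728, 767760), Add(779484, Mul(-1, -700068))) = Add(799488, Add(779484, 700068)) = Add(799488, 1479552) = 2279040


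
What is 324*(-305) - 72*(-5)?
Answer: -98460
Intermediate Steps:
324*(-305) - 72*(-5) = -98820 + 360 = -98460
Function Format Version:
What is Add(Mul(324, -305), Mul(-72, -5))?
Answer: -98460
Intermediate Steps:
Add(Mul(324, -305), Mul(-72, -5)) = Add(-98820, 360) = -98460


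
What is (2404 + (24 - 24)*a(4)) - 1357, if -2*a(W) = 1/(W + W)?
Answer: 1047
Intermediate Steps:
a(W) = -1/(4*W) (a(W) = -1/(2*(W + W)) = -1/(2*W)/2 = -1/(4*W))
(2404 + (24 - 24)*a(4)) - 1357 = (2404 + (24 - 24)*(-1/4/4)) - 1357 = (2404 + 0*(-1/4*1/4)) - 1357 = (2404 + 0*(-1/16)) - 1357 = (2404 + 0) - 1357 = 2404 - 1357 = 1047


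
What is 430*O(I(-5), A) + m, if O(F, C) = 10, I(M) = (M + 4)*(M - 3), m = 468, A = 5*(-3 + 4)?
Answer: 4768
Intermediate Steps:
A = 5 (A = 5*1 = 5)
I(M) = (-3 + M)*(4 + M) (I(M) = (4 + M)*(-3 + M) = (-3 + M)*(4 + M))
430*O(I(-5), A) + m = 430*10 + 468 = 4300 + 468 = 4768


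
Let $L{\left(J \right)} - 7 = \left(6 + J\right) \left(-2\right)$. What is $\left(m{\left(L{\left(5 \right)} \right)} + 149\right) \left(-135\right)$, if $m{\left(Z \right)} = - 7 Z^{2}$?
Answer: $192510$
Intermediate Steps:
$L{\left(J \right)} = -5 - 2 J$ ($L{\left(J \right)} = 7 + \left(6 + J\right) \left(-2\right) = 7 - \left(12 + 2 J\right) = -5 - 2 J$)
$\left(m{\left(L{\left(5 \right)} \right)} + 149\right) \left(-135\right) = \left(- 7 \left(-5 - 10\right)^{2} + 149\right) \left(-135\right) = \left(- 7 \left(-15\right)^{2} + 149\right) \left(-135\right) = \left(\left(-7\right) 225 + 149\right) \left(-135\right) = \left(-1575 + 149\right) \left(-135\right) = \left(-1426\right) \left(-135\right) = 192510$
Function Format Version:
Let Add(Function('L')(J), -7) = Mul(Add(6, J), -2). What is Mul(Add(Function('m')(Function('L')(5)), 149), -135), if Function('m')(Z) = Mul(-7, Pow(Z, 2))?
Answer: 192510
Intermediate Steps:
Function('L')(J) = Add(-5, Mul(-2, J)) (Function('L')(J) = Add(7, Mul(Add(6, J), -2)) = Add(7, Add(-12, Mul(-2, J))) = Add(-5, Mul(-2, J)))
Mul(Add(Function('m')(Function('L')(5)), 149), -135) = Mul(Add(Mul(-7, Pow(Add(-5, Mul(-2, 5)), 2)), 149), -135) = Mul(Add(Mul(-7, Pow(Add(-5, -10), 2)), 149), -135) = Mul(Add(Mul(-7, Pow(-15, 2)), 149), -135) = Mul(Add(Mul(-7, 225), 149), -135) = Mul(Add(-1575, 149), -135) = Mul(-1426, -135) = 192510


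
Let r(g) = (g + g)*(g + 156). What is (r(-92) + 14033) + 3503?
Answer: 5760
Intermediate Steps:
r(g) = 2*g*(156 + g) (r(g) = (2*g)*(156 + g) = 2*g*(156 + g))
(r(-92) + 14033) + 3503 = (2*(-92)*(156 - 92) + 14033) + 3503 = (2*(-92)*64 + 14033) + 3503 = (-11776 + 14033) + 3503 = 2257 + 3503 = 5760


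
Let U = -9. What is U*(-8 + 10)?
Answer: -18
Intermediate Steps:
U*(-8 + 10) = -9*(-8 + 10) = -9*2 = -18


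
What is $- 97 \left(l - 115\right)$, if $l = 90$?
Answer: $2425$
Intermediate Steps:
$- 97 \left(l - 115\right) = - 97 \left(90 - 115\right) = \left(-97\right) \left(-25\right) = 2425$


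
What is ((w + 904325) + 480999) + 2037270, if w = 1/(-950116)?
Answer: 3251861320903/950116 ≈ 3.4226e+6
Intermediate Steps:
w = -1/950116 ≈ -1.0525e-6
((w + 904325) + 480999) + 2037270 = ((-1/950116 + 904325) + 480999) + 2037270 = (859213651699/950116 + 480999) + 2037270 = 1316218497583/950116 + 2037270 = 3251861320903/950116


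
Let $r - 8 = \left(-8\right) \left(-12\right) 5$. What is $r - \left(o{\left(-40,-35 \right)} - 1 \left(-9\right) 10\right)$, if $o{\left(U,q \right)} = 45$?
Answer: $353$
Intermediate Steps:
$r = 488$ ($r = 8 + \left(-8\right) \left(-12\right) 5 = 8 + 96 \cdot 5 = 8 + 480 = 488$)
$r - \left(o{\left(-40,-35 \right)} - 1 \left(-9\right) 10\right) = 488 - \left(45 - 1 \left(-9\right) 10\right) = 488 - \left(45 - \left(-9\right) 10\right) = 488 - \left(45 - -90\right) = 488 - \left(45 + 90\right) = 488 - 135 = 353$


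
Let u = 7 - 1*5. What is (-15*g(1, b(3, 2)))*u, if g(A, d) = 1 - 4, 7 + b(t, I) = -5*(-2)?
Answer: 90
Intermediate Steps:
b(t, I) = 3 (b(t, I) = -7 - 5*(-2) = -7 + 10 = 3)
g(A, d) = -3
u = 2 (u = 7 - 5 = 2)
(-15*g(1, b(3, 2)))*u = -15*(-3)*2 = 45*2 = 90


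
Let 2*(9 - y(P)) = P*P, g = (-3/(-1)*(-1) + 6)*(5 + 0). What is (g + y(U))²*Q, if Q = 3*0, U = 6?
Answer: 0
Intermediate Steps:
g = 15 (g = (-3*(-1)*(-1) + 6)*5 = (3*(-1) + 6)*5 = (-3 + 6)*5 = 3*5 = 15)
y(P) = 9 - P²/2 (y(P) = 9 - P*P/2 = 9 - P²/2)
Q = 0
(g + y(U))²*Q = (15 + (9 - ½*6²))²*0 = (15 + (9 - ½*36))²*0 = (15 + (9 - 18))²*0 = (15 - 9)²*0 = 6²*0 = 36*0 = 0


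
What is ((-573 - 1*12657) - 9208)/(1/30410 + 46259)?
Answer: -682339580/1406736191 ≈ -0.48505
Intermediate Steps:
((-573 - 1*12657) - 9208)/(1/30410 + 46259) = ((-573 - 12657) - 9208)/(1/30410 + 46259) = (-13230 - 9208)/(1406736191/30410) = -22438*30410/1406736191 = -682339580/1406736191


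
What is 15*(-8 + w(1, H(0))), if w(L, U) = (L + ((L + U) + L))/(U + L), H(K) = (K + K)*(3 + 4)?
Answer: -75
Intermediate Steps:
H(K) = 14*K (H(K) = (2*K)*7 = 14*K)
w(L, U) = (U + 3*L)/(L + U) (w(L, U) = (L + (U + 2*L))/(L + U) = (U + 3*L)/(L + U))
15*(-8 + w(1, H(0))) = 15*(-8 + (14*0 + 3*1)/(1 + 14*0)) = 15*(-8 + (0 + 3)/(1 + 0)) = 15*(-8 + 3/1) = 15*(-8 + 1*3) = 15*(-8 + 3) = 15*(-5) = -75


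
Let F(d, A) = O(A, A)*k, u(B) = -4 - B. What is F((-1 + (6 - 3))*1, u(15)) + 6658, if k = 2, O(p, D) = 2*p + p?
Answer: 6544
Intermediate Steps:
O(p, D) = 3*p
F(d, A) = 6*A (F(d, A) = (3*A)*2 = 6*A)
F((-1 + (6 - 3))*1, u(15)) + 6658 = 6*(-4 - 1*15) + 6658 = 6*(-4 - 15) + 6658 = 6*(-19) + 6658 = -114 + 6658 = 6544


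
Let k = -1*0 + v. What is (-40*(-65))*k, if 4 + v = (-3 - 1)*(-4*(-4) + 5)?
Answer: -228800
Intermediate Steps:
v = -88 (v = -4 + (-3 - 1)*(-4*(-4) + 5) = -4 - 4*(16 + 5) = -4 - 4*21 = -4 - 84 = -88)
k = -88 (k = -1*0 - 88 = 0 - 88 = -88)
(-40*(-65))*k = -40*(-65)*(-88) = 2600*(-88) = -228800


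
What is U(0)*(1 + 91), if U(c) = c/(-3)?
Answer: 0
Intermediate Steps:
U(c) = -c/3 (U(c) = c*(-1/3) = -c/3)
U(0)*(1 + 91) = (-1/3*0)*(1 + 91) = 0*92 = 0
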